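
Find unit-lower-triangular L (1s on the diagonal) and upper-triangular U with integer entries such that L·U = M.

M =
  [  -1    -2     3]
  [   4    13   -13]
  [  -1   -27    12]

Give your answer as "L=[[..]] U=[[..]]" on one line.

L=[[1,0,0],[-4,1,0],[1,-5,1]] U=[[-1,-2,3],[0,5,-1],[0,0,4]]

  R1 -= -4·R0 → [0,5,-1]
  R2 -= 1·R0 → [0,-25,9]
  R2 -= -5·R1 → [0,0,4]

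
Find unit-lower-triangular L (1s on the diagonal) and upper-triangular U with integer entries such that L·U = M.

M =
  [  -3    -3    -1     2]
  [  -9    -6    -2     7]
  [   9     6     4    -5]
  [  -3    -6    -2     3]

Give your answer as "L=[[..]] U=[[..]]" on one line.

L=[[1,0,0,0],[3,1,0,0],[-3,-1,1,0],[1,-1,0,1]] U=[[-3,-3,-1,2],[0,3,1,1],[0,0,2,2],[0,0,0,2]]

  r1 -= 3·r0 → [0,3,1,1]
  r2 -= -3·r0 → [0,-3,1,1]
  r3 -= 1·r0 → [0,-3,-1,1]
  r2 -= -1·r1 → [0,0,2,2]
  r3 -= -1·r1 → [0,0,0,2]
  r3 -= 0·r2 → [0,0,0,2]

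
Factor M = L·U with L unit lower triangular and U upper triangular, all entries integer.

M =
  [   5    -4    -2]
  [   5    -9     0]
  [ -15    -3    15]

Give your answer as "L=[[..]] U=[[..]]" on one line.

L=[[1,0,0],[1,1,0],[-3,3,1]] U=[[5,-4,-2],[0,-5,2],[0,0,3]]

  row1 -= 1·row0 → [0,-5,2]
  row2 -= -3·row0 → [0,-15,9]
  row2 -= 3·row1 → [0,0,3]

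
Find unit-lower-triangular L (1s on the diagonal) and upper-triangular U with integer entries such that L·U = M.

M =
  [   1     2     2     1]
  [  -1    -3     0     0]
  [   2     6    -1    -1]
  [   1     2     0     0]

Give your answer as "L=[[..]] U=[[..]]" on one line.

  row1 -= -1·row0 → [0,-1,2,1]
  row2 -= 2·row0 → [0,2,-5,-3]
  row3 -= 1·row0 → [0,0,-2,-1]
  row2 -= -2·row1 → [0,0,-1,-1]
  row3 -= 0·row1 → [0,0,-2,-1]
  row3 -= 2·row2 → [0,0,0,1]

L=[[1,0,0,0],[-1,1,0,0],[2,-2,1,0],[1,0,2,1]] U=[[1,2,2,1],[0,-1,2,1],[0,0,-1,-1],[0,0,0,1]]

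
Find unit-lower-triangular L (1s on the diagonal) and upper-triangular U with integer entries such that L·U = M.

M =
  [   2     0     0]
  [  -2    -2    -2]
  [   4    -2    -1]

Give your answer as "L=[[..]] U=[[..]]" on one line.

L=[[1,0,0],[-1,1,0],[2,1,1]] U=[[2,0,0],[0,-2,-2],[0,0,1]]

  r1 -= -1·r0 → [0,-2,-2]
  r2 -= 2·r0 → [0,-2,-1]
  r2 -= 1·r1 → [0,0,1]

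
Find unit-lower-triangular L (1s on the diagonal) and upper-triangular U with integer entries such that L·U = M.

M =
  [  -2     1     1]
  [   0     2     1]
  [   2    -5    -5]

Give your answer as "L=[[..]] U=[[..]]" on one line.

L=[[1,0,0],[0,1,0],[-1,-2,1]] U=[[-2,1,1],[0,2,1],[0,0,-2]]

  r1 -= 0·r0 → [0,2,1]
  r2 -= -1·r0 → [0,-4,-4]
  r2 -= -2·r1 → [0,0,-2]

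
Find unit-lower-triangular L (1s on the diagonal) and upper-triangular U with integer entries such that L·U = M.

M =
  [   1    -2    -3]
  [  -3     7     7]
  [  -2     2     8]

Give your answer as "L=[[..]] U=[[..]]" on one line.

L=[[1,0,0],[-3,1,0],[-2,-2,1]] U=[[1,-2,-3],[0,1,-2],[0,0,-2]]

  r1 -= -3·r0 → [0,1,-2]
  r2 -= -2·r0 → [0,-2,2]
  r2 -= -2·r1 → [0,0,-2]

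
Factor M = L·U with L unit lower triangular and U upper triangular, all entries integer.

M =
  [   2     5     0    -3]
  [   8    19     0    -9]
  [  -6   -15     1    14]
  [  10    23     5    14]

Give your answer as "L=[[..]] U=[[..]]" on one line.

L=[[1,0,0,0],[4,1,0,0],[-3,0,1,0],[5,2,5,1]] U=[[2,5,0,-3],[0,-1,0,3],[0,0,1,5],[0,0,0,-2]]

  row1 -= 4·row0 → [0,-1,0,3]
  row2 -= -3·row0 → [0,0,1,5]
  row3 -= 5·row0 → [0,-2,5,29]
  row2 -= 0·row1 → [0,0,1,5]
  row3 -= 2·row1 → [0,0,5,23]
  row3 -= 5·row2 → [0,0,0,-2]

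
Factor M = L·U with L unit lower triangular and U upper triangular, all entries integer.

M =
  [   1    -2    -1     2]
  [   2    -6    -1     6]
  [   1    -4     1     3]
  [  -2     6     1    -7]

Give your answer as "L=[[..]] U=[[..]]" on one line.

  r1 -= 2·r0 → [0,-2,1,2]
  r2 -= 1·r0 → [0,-2,2,1]
  r3 -= -2·r0 → [0,2,-1,-3]
  r2 -= 1·r1 → [0,0,1,-1]
  r3 -= -1·r1 → [0,0,0,-1]
  r3 -= 0·r2 → [0,0,0,-1]

L=[[1,0,0,0],[2,1,0,0],[1,1,1,0],[-2,-1,0,1]] U=[[1,-2,-1,2],[0,-2,1,2],[0,0,1,-1],[0,0,0,-1]]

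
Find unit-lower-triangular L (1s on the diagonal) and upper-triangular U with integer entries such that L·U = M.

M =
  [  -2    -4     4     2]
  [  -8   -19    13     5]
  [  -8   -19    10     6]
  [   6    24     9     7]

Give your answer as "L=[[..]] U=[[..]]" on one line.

L=[[1,0,0,0],[4,1,0,0],[4,1,1,0],[-3,-4,-3,1]] U=[[-2,-4,4,2],[0,-3,-3,-3],[0,0,-3,1],[0,0,0,4]]

  R1 -= 4·R0 → [0,-3,-3,-3]
  R2 -= 4·R0 → [0,-3,-6,-2]
  R3 -= -3·R0 → [0,12,21,13]
  R2 -= 1·R1 → [0,0,-3,1]
  R3 -= -4·R1 → [0,0,9,1]
  R3 -= -3·R2 → [0,0,0,4]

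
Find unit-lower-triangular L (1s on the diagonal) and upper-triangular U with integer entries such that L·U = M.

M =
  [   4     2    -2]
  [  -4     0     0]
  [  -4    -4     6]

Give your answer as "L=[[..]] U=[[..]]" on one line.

L=[[1,0,0],[-1,1,0],[-1,-1,1]] U=[[4,2,-2],[0,2,-2],[0,0,2]]

  R1 -= -1·R0 → [0,2,-2]
  R2 -= -1·R0 → [0,-2,4]
  R2 -= -1·R1 → [0,0,2]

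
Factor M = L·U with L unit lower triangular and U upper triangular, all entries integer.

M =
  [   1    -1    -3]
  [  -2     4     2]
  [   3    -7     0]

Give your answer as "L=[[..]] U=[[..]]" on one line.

  R1 -= -2·R0 → [0,2,-4]
  R2 -= 3·R0 → [0,-4,9]
  R2 -= -2·R1 → [0,0,1]

L=[[1,0,0],[-2,1,0],[3,-2,1]] U=[[1,-1,-3],[0,2,-4],[0,0,1]]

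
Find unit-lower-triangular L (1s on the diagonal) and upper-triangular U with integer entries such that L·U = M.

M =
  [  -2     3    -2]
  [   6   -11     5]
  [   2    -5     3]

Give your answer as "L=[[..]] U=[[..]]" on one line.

L=[[1,0,0],[-3,1,0],[-1,1,1]] U=[[-2,3,-2],[0,-2,-1],[0,0,2]]

  r1 -= -3·r0 → [0,-2,-1]
  r2 -= -1·r0 → [0,-2,1]
  r2 -= 1·r1 → [0,0,2]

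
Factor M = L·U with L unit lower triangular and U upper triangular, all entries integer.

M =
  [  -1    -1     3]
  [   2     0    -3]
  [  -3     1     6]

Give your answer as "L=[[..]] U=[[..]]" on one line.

L=[[1,0,0],[-2,1,0],[3,-2,1]] U=[[-1,-1,3],[0,-2,3],[0,0,3]]

  R1 -= -2·R0 → [0,-2,3]
  R2 -= 3·R0 → [0,4,-3]
  R2 -= -2·R1 → [0,0,3]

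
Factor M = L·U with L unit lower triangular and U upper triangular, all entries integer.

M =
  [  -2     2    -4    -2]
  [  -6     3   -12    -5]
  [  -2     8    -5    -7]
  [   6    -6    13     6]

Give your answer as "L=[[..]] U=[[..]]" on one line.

L=[[1,0,0,0],[3,1,0,0],[1,-2,1,0],[-3,0,-1,1]] U=[[-2,2,-4,-2],[0,-3,0,1],[0,0,-1,-3],[0,0,0,-3]]

  row1 -= 3·row0 → [0,-3,0,1]
  row2 -= 1·row0 → [0,6,-1,-5]
  row3 -= -3·row0 → [0,0,1,0]
  row2 -= -2·row1 → [0,0,-1,-3]
  row3 -= 0·row1 → [0,0,1,0]
  row3 -= -1·row2 → [0,0,0,-3]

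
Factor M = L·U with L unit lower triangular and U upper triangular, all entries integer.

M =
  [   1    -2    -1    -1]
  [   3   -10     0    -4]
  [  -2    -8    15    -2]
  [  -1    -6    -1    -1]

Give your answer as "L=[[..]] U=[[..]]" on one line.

  row1 -= 3·row0 → [0,-4,3,-1]
  row2 -= -2·row0 → [0,-12,13,-4]
  row3 -= -1·row0 → [0,-8,-2,-2]
  row2 -= 3·row1 → [0,0,4,-1]
  row3 -= 2·row1 → [0,0,-8,0]
  row3 -= -2·row2 → [0,0,0,-2]

L=[[1,0,0,0],[3,1,0,0],[-2,3,1,0],[-1,2,-2,1]] U=[[1,-2,-1,-1],[0,-4,3,-1],[0,0,4,-1],[0,0,0,-2]]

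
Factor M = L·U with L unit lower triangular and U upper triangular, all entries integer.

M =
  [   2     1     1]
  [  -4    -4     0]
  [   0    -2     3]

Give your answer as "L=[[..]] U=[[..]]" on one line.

L=[[1,0,0],[-2,1,0],[0,1,1]] U=[[2,1,1],[0,-2,2],[0,0,1]]

  r1 -= -2·r0 → [0,-2,2]
  r2 -= 0·r0 → [0,-2,3]
  r2 -= 1·r1 → [0,0,1]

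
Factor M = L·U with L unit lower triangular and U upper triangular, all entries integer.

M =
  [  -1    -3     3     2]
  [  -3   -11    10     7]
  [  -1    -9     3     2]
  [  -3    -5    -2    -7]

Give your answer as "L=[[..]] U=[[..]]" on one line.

  r1 -= 3·r0 → [0,-2,1,1]
  r2 -= 1·r0 → [0,-6,0,0]
  r3 -= 3·r0 → [0,4,-11,-13]
  r2 -= 3·r1 → [0,0,-3,-3]
  r3 -= -2·r1 → [0,0,-9,-11]
  r3 -= 3·r2 → [0,0,0,-2]

L=[[1,0,0,0],[3,1,0,0],[1,3,1,0],[3,-2,3,1]] U=[[-1,-3,3,2],[0,-2,1,1],[0,0,-3,-3],[0,0,0,-2]]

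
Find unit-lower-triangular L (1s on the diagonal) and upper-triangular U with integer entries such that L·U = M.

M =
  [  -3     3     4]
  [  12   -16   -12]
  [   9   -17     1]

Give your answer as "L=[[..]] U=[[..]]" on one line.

L=[[1,0,0],[-4,1,0],[-3,2,1]] U=[[-3,3,4],[0,-4,4],[0,0,5]]

  R1 -= -4·R0 → [0,-4,4]
  R2 -= -3·R0 → [0,-8,13]
  R2 -= 2·R1 → [0,0,5]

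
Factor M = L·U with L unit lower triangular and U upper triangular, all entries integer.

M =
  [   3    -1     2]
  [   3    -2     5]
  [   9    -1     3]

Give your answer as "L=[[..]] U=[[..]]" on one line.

L=[[1,0,0],[1,1,0],[3,-2,1]] U=[[3,-1,2],[0,-1,3],[0,0,3]]

  r1 -= 1·r0 → [0,-1,3]
  r2 -= 3·r0 → [0,2,-3]
  r2 -= -2·r1 → [0,0,3]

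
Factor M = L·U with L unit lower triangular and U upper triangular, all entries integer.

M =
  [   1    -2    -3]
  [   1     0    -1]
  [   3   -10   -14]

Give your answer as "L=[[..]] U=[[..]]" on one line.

  R1 -= 1·R0 → [0,2,2]
  R2 -= 3·R0 → [0,-4,-5]
  R2 -= -2·R1 → [0,0,-1]

L=[[1,0,0],[1,1,0],[3,-2,1]] U=[[1,-2,-3],[0,2,2],[0,0,-1]]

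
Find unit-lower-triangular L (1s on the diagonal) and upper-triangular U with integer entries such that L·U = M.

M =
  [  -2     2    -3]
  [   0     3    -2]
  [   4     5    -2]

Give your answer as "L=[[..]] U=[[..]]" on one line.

  R1 -= 0·R0 → [0,3,-2]
  R2 -= -2·R0 → [0,9,-8]
  R2 -= 3·R1 → [0,0,-2]

L=[[1,0,0],[0,1,0],[-2,3,1]] U=[[-2,2,-3],[0,3,-2],[0,0,-2]]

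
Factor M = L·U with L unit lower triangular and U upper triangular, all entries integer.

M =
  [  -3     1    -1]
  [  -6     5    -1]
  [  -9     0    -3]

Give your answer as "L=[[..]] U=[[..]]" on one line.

L=[[1,0,0],[2,1,0],[3,-1,1]] U=[[-3,1,-1],[0,3,1],[0,0,1]]

  row1 -= 2·row0 → [0,3,1]
  row2 -= 3·row0 → [0,-3,0]
  row2 -= -1·row1 → [0,0,1]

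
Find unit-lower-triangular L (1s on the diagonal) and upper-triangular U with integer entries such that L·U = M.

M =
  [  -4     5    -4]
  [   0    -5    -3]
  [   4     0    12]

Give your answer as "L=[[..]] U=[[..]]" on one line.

L=[[1,0,0],[0,1,0],[-1,-1,1]] U=[[-4,5,-4],[0,-5,-3],[0,0,5]]

  row1 -= 0·row0 → [0,-5,-3]
  row2 -= -1·row0 → [0,5,8]
  row2 -= -1·row1 → [0,0,5]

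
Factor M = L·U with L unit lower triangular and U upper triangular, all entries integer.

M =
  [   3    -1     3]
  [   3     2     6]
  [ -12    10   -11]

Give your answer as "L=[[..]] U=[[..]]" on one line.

  R1 -= 1·R0 → [0,3,3]
  R2 -= -4·R0 → [0,6,1]
  R2 -= 2·R1 → [0,0,-5]

L=[[1,0,0],[1,1,0],[-4,2,1]] U=[[3,-1,3],[0,3,3],[0,0,-5]]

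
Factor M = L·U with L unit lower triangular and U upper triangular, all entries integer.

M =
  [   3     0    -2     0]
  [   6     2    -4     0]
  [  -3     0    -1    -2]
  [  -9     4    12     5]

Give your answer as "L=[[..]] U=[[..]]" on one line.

  r1 -= 2·r0 → [0,2,0,0]
  r2 -= -1·r0 → [0,0,-3,-2]
  r3 -= -3·r0 → [0,4,6,5]
  r2 -= 0·r1 → [0,0,-3,-2]
  r3 -= 2·r1 → [0,0,6,5]
  r3 -= -2·r2 → [0,0,0,1]

L=[[1,0,0,0],[2,1,0,0],[-1,0,1,0],[-3,2,-2,1]] U=[[3,0,-2,0],[0,2,0,0],[0,0,-3,-2],[0,0,0,1]]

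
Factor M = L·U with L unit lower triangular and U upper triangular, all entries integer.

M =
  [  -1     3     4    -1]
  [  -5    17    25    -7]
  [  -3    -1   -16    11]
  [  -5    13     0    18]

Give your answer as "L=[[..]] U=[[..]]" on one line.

L=[[1,0,0,0],[5,1,0,0],[3,-5,1,0],[5,-1,5,1]] U=[[-1,3,4,-1],[0,2,5,-2],[0,0,-3,4],[0,0,0,1]]

  R1 -= 5·R0 → [0,2,5,-2]
  R2 -= 3·R0 → [0,-10,-28,14]
  R3 -= 5·R0 → [0,-2,-20,23]
  R2 -= -5·R1 → [0,0,-3,4]
  R3 -= -1·R1 → [0,0,-15,21]
  R3 -= 5·R2 → [0,0,0,1]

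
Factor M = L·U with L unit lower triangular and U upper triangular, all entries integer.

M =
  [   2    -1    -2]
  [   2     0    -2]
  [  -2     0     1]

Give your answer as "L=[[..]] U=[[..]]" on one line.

L=[[1,0,0],[1,1,0],[-1,-1,1]] U=[[2,-1,-2],[0,1,0],[0,0,-1]]

  R1 -= 1·R0 → [0,1,0]
  R2 -= -1·R0 → [0,-1,-1]
  R2 -= -1·R1 → [0,0,-1]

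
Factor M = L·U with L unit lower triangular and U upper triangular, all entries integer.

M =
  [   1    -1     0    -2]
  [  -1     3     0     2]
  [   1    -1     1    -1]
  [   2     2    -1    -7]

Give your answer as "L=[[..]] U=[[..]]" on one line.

  row1 -= -1·row0 → [0,2,0,0]
  row2 -= 1·row0 → [0,0,1,1]
  row3 -= 2·row0 → [0,4,-1,-3]
  row2 -= 0·row1 → [0,0,1,1]
  row3 -= 2·row1 → [0,0,-1,-3]
  row3 -= -1·row2 → [0,0,0,-2]

L=[[1,0,0,0],[-1,1,0,0],[1,0,1,0],[2,2,-1,1]] U=[[1,-1,0,-2],[0,2,0,0],[0,0,1,1],[0,0,0,-2]]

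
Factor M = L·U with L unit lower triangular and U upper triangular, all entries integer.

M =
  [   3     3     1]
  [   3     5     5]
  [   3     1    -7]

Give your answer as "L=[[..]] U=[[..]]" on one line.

  row1 -= 1·row0 → [0,2,4]
  row2 -= 1·row0 → [0,-2,-8]
  row2 -= -1·row1 → [0,0,-4]

L=[[1,0,0],[1,1,0],[1,-1,1]] U=[[3,3,1],[0,2,4],[0,0,-4]]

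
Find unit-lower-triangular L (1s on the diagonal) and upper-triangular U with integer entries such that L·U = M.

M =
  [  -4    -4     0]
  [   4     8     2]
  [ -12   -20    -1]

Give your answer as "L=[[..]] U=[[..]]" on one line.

  row1 -= -1·row0 → [0,4,2]
  row2 -= 3·row0 → [0,-8,-1]
  row2 -= -2·row1 → [0,0,3]

L=[[1,0,0],[-1,1,0],[3,-2,1]] U=[[-4,-4,0],[0,4,2],[0,0,3]]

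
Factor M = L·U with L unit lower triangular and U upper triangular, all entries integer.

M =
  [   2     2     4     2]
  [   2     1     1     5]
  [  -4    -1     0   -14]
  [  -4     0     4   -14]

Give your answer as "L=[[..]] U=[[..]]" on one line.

  row1 -= 1·row0 → [0,-1,-3,3]
  row2 -= -2·row0 → [0,3,8,-10]
  row3 -= -2·row0 → [0,4,12,-10]
  row2 -= -3·row1 → [0,0,-1,-1]
  row3 -= -4·row1 → [0,0,0,2]
  row3 -= 0·row2 → [0,0,0,2]

L=[[1,0,0,0],[1,1,0,0],[-2,-3,1,0],[-2,-4,0,1]] U=[[2,2,4,2],[0,-1,-3,3],[0,0,-1,-1],[0,0,0,2]]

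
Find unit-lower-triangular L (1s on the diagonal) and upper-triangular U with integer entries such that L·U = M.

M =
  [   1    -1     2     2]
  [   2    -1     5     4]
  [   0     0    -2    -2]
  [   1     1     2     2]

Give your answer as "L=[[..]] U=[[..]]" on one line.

  R1 -= 2·R0 → [0,1,1,0]
  R2 -= 0·R0 → [0,0,-2,-2]
  R3 -= 1·R0 → [0,2,0,0]
  R2 -= 0·R1 → [0,0,-2,-2]
  R3 -= 2·R1 → [0,0,-2,0]
  R3 -= 1·R2 → [0,0,0,2]

L=[[1,0,0,0],[2,1,0,0],[0,0,1,0],[1,2,1,1]] U=[[1,-1,2,2],[0,1,1,0],[0,0,-2,-2],[0,0,0,2]]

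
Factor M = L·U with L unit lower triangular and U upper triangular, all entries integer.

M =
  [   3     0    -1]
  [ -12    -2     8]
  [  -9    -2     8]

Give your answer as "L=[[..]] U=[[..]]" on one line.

  r1 -= -4·r0 → [0,-2,4]
  r2 -= -3·r0 → [0,-2,5]
  r2 -= 1·r1 → [0,0,1]

L=[[1,0,0],[-4,1,0],[-3,1,1]] U=[[3,0,-1],[0,-2,4],[0,0,1]]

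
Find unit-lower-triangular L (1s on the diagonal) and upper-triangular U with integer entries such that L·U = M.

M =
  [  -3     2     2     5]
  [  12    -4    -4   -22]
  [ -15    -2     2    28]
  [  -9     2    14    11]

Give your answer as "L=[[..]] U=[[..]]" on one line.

  r1 -= -4·r0 → [0,4,4,-2]
  r2 -= 5·r0 → [0,-12,-8,3]
  r3 -= 3·r0 → [0,-4,8,-4]
  r2 -= -3·r1 → [0,0,4,-3]
  r3 -= -1·r1 → [0,0,12,-6]
  r3 -= 3·r2 → [0,0,0,3]

L=[[1,0,0,0],[-4,1,0,0],[5,-3,1,0],[3,-1,3,1]] U=[[-3,2,2,5],[0,4,4,-2],[0,0,4,-3],[0,0,0,3]]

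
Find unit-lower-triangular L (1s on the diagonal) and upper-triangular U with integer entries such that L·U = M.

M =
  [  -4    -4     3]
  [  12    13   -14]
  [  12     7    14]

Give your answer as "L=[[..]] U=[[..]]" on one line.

  r1 -= -3·r0 → [0,1,-5]
  r2 -= -3·r0 → [0,-5,23]
  r2 -= -5·r1 → [0,0,-2]

L=[[1,0,0],[-3,1,0],[-3,-5,1]] U=[[-4,-4,3],[0,1,-5],[0,0,-2]]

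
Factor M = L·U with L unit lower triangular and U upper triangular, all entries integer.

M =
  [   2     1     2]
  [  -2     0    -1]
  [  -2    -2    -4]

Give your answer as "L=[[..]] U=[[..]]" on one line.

  r1 -= -1·r0 → [0,1,1]
  r2 -= -1·r0 → [0,-1,-2]
  r2 -= -1·r1 → [0,0,-1]

L=[[1,0,0],[-1,1,0],[-1,-1,1]] U=[[2,1,2],[0,1,1],[0,0,-1]]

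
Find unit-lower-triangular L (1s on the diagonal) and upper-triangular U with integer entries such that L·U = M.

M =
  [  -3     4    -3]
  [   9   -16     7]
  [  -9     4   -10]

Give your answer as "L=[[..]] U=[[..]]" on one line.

L=[[1,0,0],[-3,1,0],[3,2,1]] U=[[-3,4,-3],[0,-4,-2],[0,0,3]]

  R1 -= -3·R0 → [0,-4,-2]
  R2 -= 3·R0 → [0,-8,-1]
  R2 -= 2·R1 → [0,0,3]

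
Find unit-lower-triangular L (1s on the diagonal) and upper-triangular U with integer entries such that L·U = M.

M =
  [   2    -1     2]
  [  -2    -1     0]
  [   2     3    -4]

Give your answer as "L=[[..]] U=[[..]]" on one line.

  row1 -= -1·row0 → [0,-2,2]
  row2 -= 1·row0 → [0,4,-6]
  row2 -= -2·row1 → [0,0,-2]

L=[[1,0,0],[-1,1,0],[1,-2,1]] U=[[2,-1,2],[0,-2,2],[0,0,-2]]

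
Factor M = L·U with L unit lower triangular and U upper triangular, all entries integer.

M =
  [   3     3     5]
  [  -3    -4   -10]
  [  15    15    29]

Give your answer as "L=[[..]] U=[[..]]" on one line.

  R1 -= -1·R0 → [0,-1,-5]
  R2 -= 5·R0 → [0,0,4]
  R2 -= 0·R1 → [0,0,4]

L=[[1,0,0],[-1,1,0],[5,0,1]] U=[[3,3,5],[0,-1,-5],[0,0,4]]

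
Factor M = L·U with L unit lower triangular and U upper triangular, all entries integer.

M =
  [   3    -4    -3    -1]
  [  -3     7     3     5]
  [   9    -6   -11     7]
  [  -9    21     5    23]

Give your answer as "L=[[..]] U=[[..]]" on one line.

  r1 -= -1·r0 → [0,3,0,4]
  r2 -= 3·r0 → [0,6,-2,10]
  r3 -= -3·r0 → [0,9,-4,20]
  r2 -= 2·r1 → [0,0,-2,2]
  r3 -= 3·r1 → [0,0,-4,8]
  r3 -= 2·r2 → [0,0,0,4]

L=[[1,0,0,0],[-1,1,0,0],[3,2,1,0],[-3,3,2,1]] U=[[3,-4,-3,-1],[0,3,0,4],[0,0,-2,2],[0,0,0,4]]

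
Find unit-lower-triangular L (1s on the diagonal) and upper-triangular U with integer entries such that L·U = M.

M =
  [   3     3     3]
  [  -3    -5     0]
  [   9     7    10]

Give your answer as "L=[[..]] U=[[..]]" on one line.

L=[[1,0,0],[-1,1,0],[3,1,1]] U=[[3,3,3],[0,-2,3],[0,0,-2]]

  R1 -= -1·R0 → [0,-2,3]
  R2 -= 3·R0 → [0,-2,1]
  R2 -= 1·R1 → [0,0,-2]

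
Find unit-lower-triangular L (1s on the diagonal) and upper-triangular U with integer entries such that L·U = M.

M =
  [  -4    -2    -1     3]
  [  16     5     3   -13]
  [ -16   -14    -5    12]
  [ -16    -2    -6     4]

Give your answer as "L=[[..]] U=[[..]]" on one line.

L=[[1,0,0,0],[-4,1,0,0],[4,2,1,0],[4,-2,-4,1]] U=[[-4,-2,-1,3],[0,-3,-1,-1],[0,0,1,2],[0,0,0,-2]]

  r1 -= -4·r0 → [0,-3,-1,-1]
  r2 -= 4·r0 → [0,-6,-1,0]
  r3 -= 4·r0 → [0,6,-2,-8]
  r2 -= 2·r1 → [0,0,1,2]
  r3 -= -2·r1 → [0,0,-4,-10]
  r3 -= -4·r2 → [0,0,0,-2]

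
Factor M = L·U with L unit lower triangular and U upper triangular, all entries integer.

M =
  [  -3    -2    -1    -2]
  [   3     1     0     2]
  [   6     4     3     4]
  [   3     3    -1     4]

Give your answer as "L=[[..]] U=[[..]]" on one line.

  r1 -= -1·r0 → [0,-1,-1,0]
  r2 -= -2·r0 → [0,0,1,0]
  r3 -= -1·r0 → [0,1,-2,2]
  r2 -= 0·r1 → [0,0,1,0]
  r3 -= -1·r1 → [0,0,-3,2]
  r3 -= -3·r2 → [0,0,0,2]

L=[[1,0,0,0],[-1,1,0,0],[-2,0,1,0],[-1,-1,-3,1]] U=[[-3,-2,-1,-2],[0,-1,-1,0],[0,0,1,0],[0,0,0,2]]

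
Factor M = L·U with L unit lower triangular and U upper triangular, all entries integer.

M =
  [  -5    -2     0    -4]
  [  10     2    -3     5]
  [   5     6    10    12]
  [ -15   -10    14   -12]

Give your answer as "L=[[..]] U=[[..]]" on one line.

  R1 -= -2·R0 → [0,-2,-3,-3]
  R2 -= -1·R0 → [0,4,10,8]
  R3 -= 3·R0 → [0,-4,14,0]
  R2 -= -2·R1 → [0,0,4,2]
  R3 -= 2·R1 → [0,0,20,6]
  R3 -= 5·R2 → [0,0,0,-4]

L=[[1,0,0,0],[-2,1,0,0],[-1,-2,1,0],[3,2,5,1]] U=[[-5,-2,0,-4],[0,-2,-3,-3],[0,0,4,2],[0,0,0,-4]]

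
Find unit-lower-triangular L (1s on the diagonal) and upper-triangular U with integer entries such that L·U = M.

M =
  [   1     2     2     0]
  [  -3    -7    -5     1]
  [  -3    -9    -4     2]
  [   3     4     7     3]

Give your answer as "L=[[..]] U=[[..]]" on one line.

  row1 -= -3·row0 → [0,-1,1,1]
  row2 -= -3·row0 → [0,-3,2,2]
  row3 -= 3·row0 → [0,-2,1,3]
  row2 -= 3·row1 → [0,0,-1,-1]
  row3 -= 2·row1 → [0,0,-1,1]
  row3 -= 1·row2 → [0,0,0,2]

L=[[1,0,0,0],[-3,1,0,0],[-3,3,1,0],[3,2,1,1]] U=[[1,2,2,0],[0,-1,1,1],[0,0,-1,-1],[0,0,0,2]]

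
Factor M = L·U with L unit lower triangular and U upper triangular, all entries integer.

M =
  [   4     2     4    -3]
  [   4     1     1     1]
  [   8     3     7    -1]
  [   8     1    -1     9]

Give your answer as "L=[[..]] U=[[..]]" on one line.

L=[[1,0,0,0],[1,1,0,0],[2,1,1,0],[2,3,0,1]] U=[[4,2,4,-3],[0,-1,-3,4],[0,0,2,1],[0,0,0,3]]

  row1 -= 1·row0 → [0,-1,-3,4]
  row2 -= 2·row0 → [0,-1,-1,5]
  row3 -= 2·row0 → [0,-3,-9,15]
  row2 -= 1·row1 → [0,0,2,1]
  row3 -= 3·row1 → [0,0,0,3]
  row3 -= 0·row2 → [0,0,0,3]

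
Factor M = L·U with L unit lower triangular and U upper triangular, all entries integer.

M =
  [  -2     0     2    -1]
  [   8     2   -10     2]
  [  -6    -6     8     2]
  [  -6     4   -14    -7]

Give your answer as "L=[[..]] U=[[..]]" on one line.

L=[[1,0,0,0],[-4,1,0,0],[3,-3,1,0],[3,2,4,1]] U=[[-2,0,2,-1],[0,2,-2,-2],[0,0,-4,-1],[0,0,0,4]]

  r1 -= -4·r0 → [0,2,-2,-2]
  r2 -= 3·r0 → [0,-6,2,5]
  r3 -= 3·r0 → [0,4,-20,-4]
  r2 -= -3·r1 → [0,0,-4,-1]
  r3 -= 2·r1 → [0,0,-16,0]
  r3 -= 4·r2 → [0,0,0,4]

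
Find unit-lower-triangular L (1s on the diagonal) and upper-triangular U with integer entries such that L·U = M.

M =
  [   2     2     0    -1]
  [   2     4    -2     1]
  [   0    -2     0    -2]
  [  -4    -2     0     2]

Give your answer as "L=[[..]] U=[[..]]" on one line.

L=[[1,0,0,0],[1,1,0,0],[0,-1,1,0],[-2,1,-1,1]] U=[[2,2,0,-1],[0,2,-2,2],[0,0,-2,0],[0,0,0,-2]]

  row1 -= 1·row0 → [0,2,-2,2]
  row2 -= 0·row0 → [0,-2,0,-2]
  row3 -= -2·row0 → [0,2,0,0]
  row2 -= -1·row1 → [0,0,-2,0]
  row3 -= 1·row1 → [0,0,2,-2]
  row3 -= -1·row2 → [0,0,0,-2]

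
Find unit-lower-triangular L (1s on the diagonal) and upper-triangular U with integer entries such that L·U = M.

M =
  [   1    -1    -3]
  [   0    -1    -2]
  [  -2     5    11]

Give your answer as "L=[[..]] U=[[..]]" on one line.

  row1 -= 0·row0 → [0,-1,-2]
  row2 -= -2·row0 → [0,3,5]
  row2 -= -3·row1 → [0,0,-1]

L=[[1,0,0],[0,1,0],[-2,-3,1]] U=[[1,-1,-3],[0,-1,-2],[0,0,-1]]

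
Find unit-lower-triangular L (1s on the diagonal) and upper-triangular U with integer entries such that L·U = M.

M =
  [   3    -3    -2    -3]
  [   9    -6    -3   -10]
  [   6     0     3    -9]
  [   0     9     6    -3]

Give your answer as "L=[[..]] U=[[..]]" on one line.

  r1 -= 3·r0 → [0,3,3,-1]
  r2 -= 2·r0 → [0,6,7,-3]
  r3 -= 0·r0 → [0,9,6,-3]
  r2 -= 2·r1 → [0,0,1,-1]
  r3 -= 3·r1 → [0,0,-3,0]
  r3 -= -3·r2 → [0,0,0,-3]

L=[[1,0,0,0],[3,1,0,0],[2,2,1,0],[0,3,-3,1]] U=[[3,-3,-2,-3],[0,3,3,-1],[0,0,1,-1],[0,0,0,-3]]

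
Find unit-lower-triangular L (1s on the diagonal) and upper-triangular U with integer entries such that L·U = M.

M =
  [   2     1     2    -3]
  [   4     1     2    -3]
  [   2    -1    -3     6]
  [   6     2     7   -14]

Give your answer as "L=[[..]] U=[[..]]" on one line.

L=[[1,0,0,0],[2,1,0,0],[1,2,1,0],[3,1,-3,1]] U=[[2,1,2,-3],[0,-1,-2,3],[0,0,-1,3],[0,0,0,1]]

  R1 -= 2·R0 → [0,-1,-2,3]
  R2 -= 1·R0 → [0,-2,-5,9]
  R3 -= 3·R0 → [0,-1,1,-5]
  R2 -= 2·R1 → [0,0,-1,3]
  R3 -= 1·R1 → [0,0,3,-8]
  R3 -= -3·R2 → [0,0,0,1]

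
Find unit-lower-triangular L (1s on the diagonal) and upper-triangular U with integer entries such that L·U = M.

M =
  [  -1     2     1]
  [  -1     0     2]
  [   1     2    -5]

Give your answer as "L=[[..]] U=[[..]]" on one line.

  r1 -= 1·r0 → [0,-2,1]
  r2 -= -1·r0 → [0,4,-4]
  r2 -= -2·r1 → [0,0,-2]

L=[[1,0,0],[1,1,0],[-1,-2,1]] U=[[-1,2,1],[0,-2,1],[0,0,-2]]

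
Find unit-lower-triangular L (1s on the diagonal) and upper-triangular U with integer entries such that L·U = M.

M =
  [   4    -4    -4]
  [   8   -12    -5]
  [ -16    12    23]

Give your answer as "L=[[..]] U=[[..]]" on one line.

L=[[1,0,0],[2,1,0],[-4,1,1]] U=[[4,-4,-4],[0,-4,3],[0,0,4]]

  R1 -= 2·R0 → [0,-4,3]
  R2 -= -4·R0 → [0,-4,7]
  R2 -= 1·R1 → [0,0,4]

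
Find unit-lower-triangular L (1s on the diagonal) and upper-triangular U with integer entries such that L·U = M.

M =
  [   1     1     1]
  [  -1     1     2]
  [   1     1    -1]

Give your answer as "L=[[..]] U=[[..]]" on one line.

  R1 -= -1·R0 → [0,2,3]
  R2 -= 1·R0 → [0,0,-2]
  R2 -= 0·R1 → [0,0,-2]

L=[[1,0,0],[-1,1,0],[1,0,1]] U=[[1,1,1],[0,2,3],[0,0,-2]]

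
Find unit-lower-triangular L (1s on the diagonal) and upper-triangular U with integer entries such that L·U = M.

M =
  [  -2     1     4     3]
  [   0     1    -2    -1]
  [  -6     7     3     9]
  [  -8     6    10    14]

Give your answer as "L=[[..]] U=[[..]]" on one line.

L=[[1,0,0,0],[0,1,0,0],[3,4,1,0],[4,2,2,1]] U=[[-2,1,4,3],[0,1,-2,-1],[0,0,-1,4],[0,0,0,-4]]

  R1 -= 0·R0 → [0,1,-2,-1]
  R2 -= 3·R0 → [0,4,-9,0]
  R3 -= 4·R0 → [0,2,-6,2]
  R2 -= 4·R1 → [0,0,-1,4]
  R3 -= 2·R1 → [0,0,-2,4]
  R3 -= 2·R2 → [0,0,0,-4]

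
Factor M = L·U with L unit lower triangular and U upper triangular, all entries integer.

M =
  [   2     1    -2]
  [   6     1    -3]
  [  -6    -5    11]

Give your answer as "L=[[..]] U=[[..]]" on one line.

  R1 -= 3·R0 → [0,-2,3]
  R2 -= -3·R0 → [0,-2,5]
  R2 -= 1·R1 → [0,0,2]

L=[[1,0,0],[3,1,0],[-3,1,1]] U=[[2,1,-2],[0,-2,3],[0,0,2]]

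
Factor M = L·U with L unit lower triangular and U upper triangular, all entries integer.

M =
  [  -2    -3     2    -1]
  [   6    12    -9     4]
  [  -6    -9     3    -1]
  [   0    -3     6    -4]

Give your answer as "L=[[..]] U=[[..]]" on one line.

  R1 -= -3·R0 → [0,3,-3,1]
  R2 -= 3·R0 → [0,0,-3,2]
  R3 -= 0·R0 → [0,-3,6,-4]
  R2 -= 0·R1 → [0,0,-3,2]
  R3 -= -1·R1 → [0,0,3,-3]
  R3 -= -1·R2 → [0,0,0,-1]

L=[[1,0,0,0],[-3,1,0,0],[3,0,1,0],[0,-1,-1,1]] U=[[-2,-3,2,-1],[0,3,-3,1],[0,0,-3,2],[0,0,0,-1]]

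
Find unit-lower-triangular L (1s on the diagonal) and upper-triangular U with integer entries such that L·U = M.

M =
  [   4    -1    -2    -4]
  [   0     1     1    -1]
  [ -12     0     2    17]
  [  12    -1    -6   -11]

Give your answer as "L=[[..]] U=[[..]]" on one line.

L=[[1,0,0,0],[0,1,0,0],[-3,-3,1,0],[3,2,2,1]] U=[[4,-1,-2,-4],[0,1,1,-1],[0,0,-1,2],[0,0,0,-1]]

  R1 -= 0·R0 → [0,1,1,-1]
  R2 -= -3·R0 → [0,-3,-4,5]
  R3 -= 3·R0 → [0,2,0,1]
  R2 -= -3·R1 → [0,0,-1,2]
  R3 -= 2·R1 → [0,0,-2,3]
  R3 -= 2·R2 → [0,0,0,-1]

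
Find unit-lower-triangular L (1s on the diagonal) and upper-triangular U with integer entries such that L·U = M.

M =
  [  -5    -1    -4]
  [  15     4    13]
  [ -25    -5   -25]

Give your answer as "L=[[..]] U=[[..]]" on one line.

L=[[1,0,0],[-3,1,0],[5,0,1]] U=[[-5,-1,-4],[0,1,1],[0,0,-5]]

  r1 -= -3·r0 → [0,1,1]
  r2 -= 5·r0 → [0,0,-5]
  r2 -= 0·r1 → [0,0,-5]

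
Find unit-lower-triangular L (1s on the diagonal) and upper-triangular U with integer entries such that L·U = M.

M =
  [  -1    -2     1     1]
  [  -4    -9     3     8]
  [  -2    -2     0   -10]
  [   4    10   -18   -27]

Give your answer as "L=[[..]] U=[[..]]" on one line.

L=[[1,0,0,0],[4,1,0,0],[2,-2,1,0],[-4,-2,4,1]] U=[[-1,-2,1,1],[0,-1,-1,4],[0,0,-4,-4],[0,0,0,1]]

  r1 -= 4·r0 → [0,-1,-1,4]
  r2 -= 2·r0 → [0,2,-2,-12]
  r3 -= -4·r0 → [0,2,-14,-23]
  r2 -= -2·r1 → [0,0,-4,-4]
  r3 -= -2·r1 → [0,0,-16,-15]
  r3 -= 4·r2 → [0,0,0,1]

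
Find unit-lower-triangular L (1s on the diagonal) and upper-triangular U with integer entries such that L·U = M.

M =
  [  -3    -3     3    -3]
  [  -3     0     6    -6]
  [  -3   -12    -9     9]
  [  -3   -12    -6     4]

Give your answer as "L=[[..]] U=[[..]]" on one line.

L=[[1,0,0,0],[1,1,0,0],[1,-3,1,0],[1,-3,0,1]] U=[[-3,-3,3,-3],[0,3,3,-3],[0,0,-3,3],[0,0,0,-2]]

  row1 -= 1·row0 → [0,3,3,-3]
  row2 -= 1·row0 → [0,-9,-12,12]
  row3 -= 1·row0 → [0,-9,-9,7]
  row2 -= -3·row1 → [0,0,-3,3]
  row3 -= -3·row1 → [0,0,0,-2]
  row3 -= 0·row2 → [0,0,0,-2]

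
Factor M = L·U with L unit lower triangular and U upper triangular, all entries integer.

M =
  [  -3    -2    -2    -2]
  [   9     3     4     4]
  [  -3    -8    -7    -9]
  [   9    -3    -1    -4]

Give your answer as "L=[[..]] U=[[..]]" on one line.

  row1 -= -3·row0 → [0,-3,-2,-2]
  row2 -= 1·row0 → [0,-6,-5,-7]
  row3 -= -3·row0 → [0,-9,-7,-10]
  row2 -= 2·row1 → [0,0,-1,-3]
  row3 -= 3·row1 → [0,0,-1,-4]
  row3 -= 1·row2 → [0,0,0,-1]

L=[[1,0,0,0],[-3,1,0,0],[1,2,1,0],[-3,3,1,1]] U=[[-3,-2,-2,-2],[0,-3,-2,-2],[0,0,-1,-3],[0,0,0,-1]]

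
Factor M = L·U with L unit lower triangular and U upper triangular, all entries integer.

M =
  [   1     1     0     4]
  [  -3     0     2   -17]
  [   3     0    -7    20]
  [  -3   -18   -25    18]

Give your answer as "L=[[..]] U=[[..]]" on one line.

  r1 -= -3·r0 → [0,3,2,-5]
  r2 -= 3·r0 → [0,-3,-7,8]
  r3 -= -3·r0 → [0,-15,-25,30]
  r2 -= -1·r1 → [0,0,-5,3]
  r3 -= -5·r1 → [0,0,-15,5]
  r3 -= 3·r2 → [0,0,0,-4]

L=[[1,0,0,0],[-3,1,0,0],[3,-1,1,0],[-3,-5,3,1]] U=[[1,1,0,4],[0,3,2,-5],[0,0,-5,3],[0,0,0,-4]]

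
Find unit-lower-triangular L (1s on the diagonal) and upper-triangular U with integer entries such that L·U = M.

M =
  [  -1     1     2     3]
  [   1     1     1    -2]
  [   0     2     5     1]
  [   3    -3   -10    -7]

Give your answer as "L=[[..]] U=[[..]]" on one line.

L=[[1,0,0,0],[-1,1,0,0],[0,1,1,0],[-3,0,-2,1]] U=[[-1,1,2,3],[0,2,3,1],[0,0,2,0],[0,0,0,2]]

  R1 -= -1·R0 → [0,2,3,1]
  R2 -= 0·R0 → [0,2,5,1]
  R3 -= -3·R0 → [0,0,-4,2]
  R2 -= 1·R1 → [0,0,2,0]
  R3 -= 0·R1 → [0,0,-4,2]
  R3 -= -2·R2 → [0,0,0,2]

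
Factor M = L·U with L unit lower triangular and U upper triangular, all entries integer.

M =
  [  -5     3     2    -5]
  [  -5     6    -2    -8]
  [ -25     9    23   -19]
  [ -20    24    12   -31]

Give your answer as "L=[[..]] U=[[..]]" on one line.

L=[[1,0,0,0],[1,1,0,0],[5,-2,1,0],[4,4,4,1]] U=[[-5,3,2,-5],[0,3,-4,-3],[0,0,5,0],[0,0,0,1]]

  r1 -= 1·r0 → [0,3,-4,-3]
  r2 -= 5·r0 → [0,-6,13,6]
  r3 -= 4·r0 → [0,12,4,-11]
  r2 -= -2·r1 → [0,0,5,0]
  r3 -= 4·r1 → [0,0,20,1]
  r3 -= 4·r2 → [0,0,0,1]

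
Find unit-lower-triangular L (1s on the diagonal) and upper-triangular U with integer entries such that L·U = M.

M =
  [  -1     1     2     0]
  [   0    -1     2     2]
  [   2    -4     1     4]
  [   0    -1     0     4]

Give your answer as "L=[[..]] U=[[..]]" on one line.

  row1 -= 0·row0 → [0,-1,2,2]
  row2 -= -2·row0 → [0,-2,5,4]
  row3 -= 0·row0 → [0,-1,0,4]
  row2 -= 2·row1 → [0,0,1,0]
  row3 -= 1·row1 → [0,0,-2,2]
  row3 -= -2·row2 → [0,0,0,2]

L=[[1,0,0,0],[0,1,0,0],[-2,2,1,0],[0,1,-2,1]] U=[[-1,1,2,0],[0,-1,2,2],[0,0,1,0],[0,0,0,2]]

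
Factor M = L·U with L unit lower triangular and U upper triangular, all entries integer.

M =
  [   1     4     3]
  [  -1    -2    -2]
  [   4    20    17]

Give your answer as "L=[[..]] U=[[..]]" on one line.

L=[[1,0,0],[-1,1,0],[4,2,1]] U=[[1,4,3],[0,2,1],[0,0,3]]

  R1 -= -1·R0 → [0,2,1]
  R2 -= 4·R0 → [0,4,5]
  R2 -= 2·R1 → [0,0,3]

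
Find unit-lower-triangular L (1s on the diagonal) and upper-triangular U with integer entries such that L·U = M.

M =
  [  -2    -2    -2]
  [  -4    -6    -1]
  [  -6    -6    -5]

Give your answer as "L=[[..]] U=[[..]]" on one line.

  r1 -= 2·r0 → [0,-2,3]
  r2 -= 3·r0 → [0,0,1]
  r2 -= 0·r1 → [0,0,1]

L=[[1,0,0],[2,1,0],[3,0,1]] U=[[-2,-2,-2],[0,-2,3],[0,0,1]]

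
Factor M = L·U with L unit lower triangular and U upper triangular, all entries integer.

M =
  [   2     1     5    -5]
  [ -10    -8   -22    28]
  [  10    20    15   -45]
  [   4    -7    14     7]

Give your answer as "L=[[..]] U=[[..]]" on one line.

  R1 -= -5·R0 → [0,-3,3,3]
  R2 -= 5·R0 → [0,15,-10,-20]
  R3 -= 2·R0 → [0,-9,4,17]
  R2 -= -5·R1 → [0,0,5,-5]
  R3 -= 3·R1 → [0,0,-5,8]
  R3 -= -1·R2 → [0,0,0,3]

L=[[1,0,0,0],[-5,1,0,0],[5,-5,1,0],[2,3,-1,1]] U=[[2,1,5,-5],[0,-3,3,3],[0,0,5,-5],[0,0,0,3]]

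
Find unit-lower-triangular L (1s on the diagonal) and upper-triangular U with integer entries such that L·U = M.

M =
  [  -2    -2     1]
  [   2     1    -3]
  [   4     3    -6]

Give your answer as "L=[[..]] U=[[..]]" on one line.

L=[[1,0,0],[-1,1,0],[-2,1,1]] U=[[-2,-2,1],[0,-1,-2],[0,0,-2]]

  row1 -= -1·row0 → [0,-1,-2]
  row2 -= -2·row0 → [0,-1,-4]
  row2 -= 1·row1 → [0,0,-2]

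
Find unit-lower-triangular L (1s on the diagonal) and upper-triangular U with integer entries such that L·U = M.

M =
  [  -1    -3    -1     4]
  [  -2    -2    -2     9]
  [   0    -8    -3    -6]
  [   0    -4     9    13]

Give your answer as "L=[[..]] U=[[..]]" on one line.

  r1 -= 2·r0 → [0,4,0,1]
  r2 -= 0·r0 → [0,-8,-3,-6]
  r3 -= 0·r0 → [0,-4,9,13]
  r2 -= -2·r1 → [0,0,-3,-4]
  r3 -= -1·r1 → [0,0,9,14]
  r3 -= -3·r2 → [0,0,0,2]

L=[[1,0,0,0],[2,1,0,0],[0,-2,1,0],[0,-1,-3,1]] U=[[-1,-3,-1,4],[0,4,0,1],[0,0,-3,-4],[0,0,0,2]]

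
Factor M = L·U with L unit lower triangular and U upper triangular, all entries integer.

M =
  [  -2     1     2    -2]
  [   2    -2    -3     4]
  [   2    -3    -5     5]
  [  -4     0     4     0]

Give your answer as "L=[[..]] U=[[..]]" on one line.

L=[[1,0,0,0],[-1,1,0,0],[-1,2,1,0],[2,2,-2,1]] U=[[-2,1,2,-2],[0,-1,-1,2],[0,0,-1,-1],[0,0,0,-2]]

  row1 -= -1·row0 → [0,-1,-1,2]
  row2 -= -1·row0 → [0,-2,-3,3]
  row3 -= 2·row0 → [0,-2,0,4]
  row2 -= 2·row1 → [0,0,-1,-1]
  row3 -= 2·row1 → [0,0,2,0]
  row3 -= -2·row2 → [0,0,0,-2]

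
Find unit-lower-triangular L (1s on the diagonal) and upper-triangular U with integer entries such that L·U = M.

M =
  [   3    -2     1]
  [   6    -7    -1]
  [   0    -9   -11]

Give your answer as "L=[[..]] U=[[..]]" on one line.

L=[[1,0,0],[2,1,0],[0,3,1]] U=[[3,-2,1],[0,-3,-3],[0,0,-2]]

  r1 -= 2·r0 → [0,-3,-3]
  r2 -= 0·r0 → [0,-9,-11]
  r2 -= 3·r1 → [0,0,-2]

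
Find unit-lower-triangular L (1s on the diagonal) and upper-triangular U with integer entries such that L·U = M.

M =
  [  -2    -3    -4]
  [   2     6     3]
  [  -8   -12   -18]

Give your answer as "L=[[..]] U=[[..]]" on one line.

L=[[1,0,0],[-1,1,0],[4,0,1]] U=[[-2,-3,-4],[0,3,-1],[0,0,-2]]

  row1 -= -1·row0 → [0,3,-1]
  row2 -= 4·row0 → [0,0,-2]
  row2 -= 0·row1 → [0,0,-2]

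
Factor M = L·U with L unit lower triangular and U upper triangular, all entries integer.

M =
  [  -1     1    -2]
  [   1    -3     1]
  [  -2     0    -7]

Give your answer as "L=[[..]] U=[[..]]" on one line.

  r1 -= -1·r0 → [0,-2,-1]
  r2 -= 2·r0 → [0,-2,-3]
  r2 -= 1·r1 → [0,0,-2]

L=[[1,0,0],[-1,1,0],[2,1,1]] U=[[-1,1,-2],[0,-2,-1],[0,0,-2]]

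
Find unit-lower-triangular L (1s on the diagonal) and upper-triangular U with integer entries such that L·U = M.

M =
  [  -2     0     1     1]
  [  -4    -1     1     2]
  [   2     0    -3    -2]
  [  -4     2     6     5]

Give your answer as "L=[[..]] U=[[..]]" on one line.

  r1 -= 2·r0 → [0,-1,-1,0]
  r2 -= -1·r0 → [0,0,-2,-1]
  r3 -= 2·r0 → [0,2,4,3]
  r2 -= 0·r1 → [0,0,-2,-1]
  r3 -= -2·r1 → [0,0,2,3]
  r3 -= -1·r2 → [0,0,0,2]

L=[[1,0,0,0],[2,1,0,0],[-1,0,1,0],[2,-2,-1,1]] U=[[-2,0,1,1],[0,-1,-1,0],[0,0,-2,-1],[0,0,0,2]]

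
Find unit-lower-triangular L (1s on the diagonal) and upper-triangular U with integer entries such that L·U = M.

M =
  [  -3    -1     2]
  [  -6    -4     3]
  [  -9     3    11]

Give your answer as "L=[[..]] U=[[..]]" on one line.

L=[[1,0,0],[2,1,0],[3,-3,1]] U=[[-3,-1,2],[0,-2,-1],[0,0,2]]

  R1 -= 2·R0 → [0,-2,-1]
  R2 -= 3·R0 → [0,6,5]
  R2 -= -3·R1 → [0,0,2]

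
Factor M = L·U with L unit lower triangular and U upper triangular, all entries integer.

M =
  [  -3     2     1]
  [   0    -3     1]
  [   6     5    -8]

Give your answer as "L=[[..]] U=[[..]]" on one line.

  R1 -= 0·R0 → [0,-3,1]
  R2 -= -2·R0 → [0,9,-6]
  R2 -= -3·R1 → [0,0,-3]

L=[[1,0,0],[0,1,0],[-2,-3,1]] U=[[-3,2,1],[0,-3,1],[0,0,-3]]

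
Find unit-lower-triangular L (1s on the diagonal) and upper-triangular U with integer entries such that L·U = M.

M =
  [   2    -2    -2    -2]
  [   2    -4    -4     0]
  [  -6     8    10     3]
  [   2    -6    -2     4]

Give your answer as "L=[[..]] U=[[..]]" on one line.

L=[[1,0,0,0],[1,1,0,0],[-3,-1,1,0],[1,2,2,1]] U=[[2,-2,-2,-2],[0,-2,-2,2],[0,0,2,-1],[0,0,0,4]]

  R1 -= 1·R0 → [0,-2,-2,2]
  R2 -= -3·R0 → [0,2,4,-3]
  R3 -= 1·R0 → [0,-4,0,6]
  R2 -= -1·R1 → [0,0,2,-1]
  R3 -= 2·R1 → [0,0,4,2]
  R3 -= 2·R2 → [0,0,0,4]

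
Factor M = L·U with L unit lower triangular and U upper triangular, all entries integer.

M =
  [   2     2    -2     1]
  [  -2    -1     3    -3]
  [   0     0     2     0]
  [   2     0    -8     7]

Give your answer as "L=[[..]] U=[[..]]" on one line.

L=[[1,0,0,0],[-1,1,0,0],[0,0,1,0],[1,-2,-2,1]] U=[[2,2,-2,1],[0,1,1,-2],[0,0,2,0],[0,0,0,2]]

  row1 -= -1·row0 → [0,1,1,-2]
  row2 -= 0·row0 → [0,0,2,0]
  row3 -= 1·row0 → [0,-2,-6,6]
  row2 -= 0·row1 → [0,0,2,0]
  row3 -= -2·row1 → [0,0,-4,2]
  row3 -= -2·row2 → [0,0,0,2]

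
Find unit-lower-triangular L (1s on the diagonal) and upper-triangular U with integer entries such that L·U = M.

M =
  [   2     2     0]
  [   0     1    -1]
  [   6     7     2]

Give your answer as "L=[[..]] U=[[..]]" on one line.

L=[[1,0,0],[0,1,0],[3,1,1]] U=[[2,2,0],[0,1,-1],[0,0,3]]

  r1 -= 0·r0 → [0,1,-1]
  r2 -= 3·r0 → [0,1,2]
  r2 -= 1·r1 → [0,0,3]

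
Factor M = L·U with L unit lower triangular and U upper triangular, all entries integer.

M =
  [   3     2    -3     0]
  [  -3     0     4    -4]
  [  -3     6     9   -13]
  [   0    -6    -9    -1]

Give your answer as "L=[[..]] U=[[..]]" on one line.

  r1 -= -1·r0 → [0,2,1,-4]
  r2 -= -1·r0 → [0,8,6,-13]
  r3 -= 0·r0 → [0,-6,-9,-1]
  r2 -= 4·r1 → [0,0,2,3]
  r3 -= -3·r1 → [0,0,-6,-13]
  r3 -= -3·r2 → [0,0,0,-4]

L=[[1,0,0,0],[-1,1,0,0],[-1,4,1,0],[0,-3,-3,1]] U=[[3,2,-3,0],[0,2,1,-4],[0,0,2,3],[0,0,0,-4]]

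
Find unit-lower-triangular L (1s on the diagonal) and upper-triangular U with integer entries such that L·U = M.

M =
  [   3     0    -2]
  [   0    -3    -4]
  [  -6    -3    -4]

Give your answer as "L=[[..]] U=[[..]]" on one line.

L=[[1,0,0],[0,1,0],[-2,1,1]] U=[[3,0,-2],[0,-3,-4],[0,0,-4]]

  row1 -= 0·row0 → [0,-3,-4]
  row2 -= -2·row0 → [0,-3,-8]
  row2 -= 1·row1 → [0,0,-4]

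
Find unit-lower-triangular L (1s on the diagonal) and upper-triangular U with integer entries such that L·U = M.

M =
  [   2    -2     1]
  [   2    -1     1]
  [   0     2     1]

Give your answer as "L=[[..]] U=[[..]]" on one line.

  r1 -= 1·r0 → [0,1,0]
  r2 -= 0·r0 → [0,2,1]
  r2 -= 2·r1 → [0,0,1]

L=[[1,0,0],[1,1,0],[0,2,1]] U=[[2,-2,1],[0,1,0],[0,0,1]]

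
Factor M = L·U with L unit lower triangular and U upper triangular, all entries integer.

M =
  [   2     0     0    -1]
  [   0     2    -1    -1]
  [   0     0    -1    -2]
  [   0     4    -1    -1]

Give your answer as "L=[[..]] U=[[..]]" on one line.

  R1 -= 0·R0 → [0,2,-1,-1]
  R2 -= 0·R0 → [0,0,-1,-2]
  R3 -= 0·R0 → [0,4,-1,-1]
  R2 -= 0·R1 → [0,0,-1,-2]
  R3 -= 2·R1 → [0,0,1,1]
  R3 -= -1·R2 → [0,0,0,-1]

L=[[1,0,0,0],[0,1,0,0],[0,0,1,0],[0,2,-1,1]] U=[[2,0,0,-1],[0,2,-1,-1],[0,0,-1,-2],[0,0,0,-1]]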